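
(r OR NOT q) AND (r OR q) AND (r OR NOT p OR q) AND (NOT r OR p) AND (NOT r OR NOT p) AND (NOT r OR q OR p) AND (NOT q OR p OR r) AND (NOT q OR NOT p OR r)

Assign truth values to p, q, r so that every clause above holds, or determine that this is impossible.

UNSATISFIABLE

Suppose r = true.
From the singleton clause (p), p = true.
Now (NOT p) is unsatisfied and unit — conflict.
Undo r and try r = false.
From the singleton clause (NOT q), q = false.
Now (q) is unsatisfied and unit — conflict.
Either choice for r ends in contradiction.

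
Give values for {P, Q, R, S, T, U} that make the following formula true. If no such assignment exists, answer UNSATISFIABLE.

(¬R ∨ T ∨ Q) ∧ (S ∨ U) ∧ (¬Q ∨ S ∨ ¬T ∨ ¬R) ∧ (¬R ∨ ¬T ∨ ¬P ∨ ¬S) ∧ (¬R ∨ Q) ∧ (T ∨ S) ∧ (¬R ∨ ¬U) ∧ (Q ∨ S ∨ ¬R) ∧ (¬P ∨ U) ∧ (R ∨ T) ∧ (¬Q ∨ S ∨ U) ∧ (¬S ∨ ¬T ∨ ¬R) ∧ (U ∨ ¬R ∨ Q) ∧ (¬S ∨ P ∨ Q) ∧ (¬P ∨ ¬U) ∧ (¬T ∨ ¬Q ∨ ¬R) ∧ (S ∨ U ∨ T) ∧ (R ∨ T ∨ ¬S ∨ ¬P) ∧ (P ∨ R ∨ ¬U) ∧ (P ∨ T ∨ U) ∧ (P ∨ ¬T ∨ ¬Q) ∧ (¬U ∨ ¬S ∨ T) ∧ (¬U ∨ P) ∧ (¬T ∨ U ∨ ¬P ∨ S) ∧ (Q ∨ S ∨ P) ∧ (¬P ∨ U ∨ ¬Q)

UNSATISFIABLE

Case S = True:
Case R = False:
(T) alone gives T = True.
Case P = False:
(Q) alone gives Q = True.
That conflicts with the unit clause (¬Q).
That branch fails; take P = True instead.
(U) alone gives U = True.
That conflicts with the unit clause (¬U).
Both values of P lead to a conflict.
That branch fails; take R = True instead.
(Q) alone gives Q = True.
(¬U) alone gives U = False.
(¬P) alone gives P = False.
(¬T) alone gives T = False.
That conflicts with the unit clause (T).
Both values of R lead to a conflict.
That branch fails; take S = False instead.
(U) alone gives U = True.
(T) alone gives T = True.
(¬R) alone gives R = False.
(¬P) alone gives P = False.
That conflicts with the unit clause (P).
Both values of S lead to a conflict.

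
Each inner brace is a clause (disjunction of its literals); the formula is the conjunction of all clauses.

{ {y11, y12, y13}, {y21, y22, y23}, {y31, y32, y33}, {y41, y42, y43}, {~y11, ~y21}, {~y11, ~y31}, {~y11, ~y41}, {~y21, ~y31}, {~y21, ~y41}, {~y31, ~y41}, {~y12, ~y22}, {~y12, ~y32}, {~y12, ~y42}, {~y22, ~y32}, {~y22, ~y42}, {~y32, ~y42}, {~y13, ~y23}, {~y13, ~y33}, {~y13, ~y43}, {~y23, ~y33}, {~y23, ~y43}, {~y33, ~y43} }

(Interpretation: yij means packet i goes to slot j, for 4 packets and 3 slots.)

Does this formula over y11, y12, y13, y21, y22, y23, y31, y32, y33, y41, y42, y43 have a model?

Unsatisfiable

Try y11 = 0.
Try y12 = 1.
From the singleton clause (~y22), y22 = 0.
From the singleton clause (~y32), y32 = 0.
From the singleton clause (~y42), y42 = 0.
Try y21 = 1.
From the singleton clause (~y31), y31 = 0.
From the singleton clause (y33), y33 = 1.
From the singleton clause (~y41), y41 = 0.
From the singleton clause (y43), y43 = 1.
Now (~y43) is unsatisfied and unit — conflict.
Undo y21 and try y21 = 0.
From the singleton clause (y23), y23 = 1.
From the singleton clause (~y13), y13 = 0.
From the singleton clause (~y33), y33 = 0.
From the singleton clause (y31), y31 = 1.
From the singleton clause (~y41), y41 = 0.
From the singleton clause (y43), y43 = 1.
Now (~y43) is unsatisfied and unit — conflict.
Neither y21 = 1 nor y21 = 0 works.
Undo y12 and try y12 = 0.
From the singleton clause (y13), y13 = 1.
From the singleton clause (~y23), y23 = 0.
From the singleton clause (~y33), y33 = 0.
From the singleton clause (~y43), y43 = 0.
Try y21 = 1.
From the singleton clause (~y31), y31 = 0.
From the singleton clause (y32), y32 = 1.
From the singleton clause (~y41), y41 = 0.
From the singleton clause (y42), y42 = 1.
Now (~y42) is unsatisfied and unit — conflict.
Undo y21 and try y21 = 0.
From the singleton clause (y22), y22 = 1.
From the singleton clause (~y32), y32 = 0.
From the singleton clause (y31), y31 = 1.
From the singleton clause (~y41), y41 = 0.
From the singleton clause (y42), y42 = 1.
Now (~y42) is unsatisfied and unit — conflict.
Neither y21 = 1 nor y21 = 0 works.
Neither y12 = 1 nor y12 = 0 works.
Undo y11 and try y11 = 1.
From the singleton clause (~y21), y21 = 0.
From the singleton clause (~y31), y31 = 0.
From the singleton clause (~y41), y41 = 0.
Try y22 = 1.
From the singleton clause (~y12), y12 = 0.
From the singleton clause (~y32), y32 = 0.
From the singleton clause (y33), y33 = 1.
From the singleton clause (~y42), y42 = 0.
From the singleton clause (y43), y43 = 1.
Now (~y43) is unsatisfied and unit — conflict.
Undo y22 and try y22 = 0.
From the singleton clause (y23), y23 = 1.
From the singleton clause (~y13), y13 = 0.
From the singleton clause (~y33), y33 = 0.
From the singleton clause (y32), y32 = 1.
From the singleton clause (~y12), y12 = 0.
From the singleton clause (~y42), y42 = 0.
From the singleton clause (y43), y43 = 1.
Now (~y43) is unsatisfied and unit — conflict.
Neither y22 = 1 nor y22 = 0 works.
Neither y11 = 1 nor y11 = 0 works.
No assignment satisfies every clause.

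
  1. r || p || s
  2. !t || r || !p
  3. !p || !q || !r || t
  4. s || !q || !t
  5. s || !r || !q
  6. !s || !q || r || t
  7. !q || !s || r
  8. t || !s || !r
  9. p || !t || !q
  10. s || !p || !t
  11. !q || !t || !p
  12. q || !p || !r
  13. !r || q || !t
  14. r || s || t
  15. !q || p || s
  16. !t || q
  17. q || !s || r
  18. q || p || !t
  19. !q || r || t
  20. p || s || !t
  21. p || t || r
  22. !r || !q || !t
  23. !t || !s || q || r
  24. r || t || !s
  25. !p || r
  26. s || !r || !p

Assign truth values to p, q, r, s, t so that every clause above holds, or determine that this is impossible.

Branch on t: set t = false.
Branch on s: set s = false.
Unit clause (r) forces r = true.
Unit clause (!q) forces q = false.
Unit clause (!p) forces p = false.
Every clause now holds.

p ↦ false, q ↦ false, r ↦ true, s ↦ false, t ↦ false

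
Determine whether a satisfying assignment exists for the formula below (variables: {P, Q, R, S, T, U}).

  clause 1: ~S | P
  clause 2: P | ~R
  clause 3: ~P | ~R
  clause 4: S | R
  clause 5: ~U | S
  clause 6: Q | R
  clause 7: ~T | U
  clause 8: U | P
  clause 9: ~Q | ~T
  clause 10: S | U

Satisfiable

Case S = 1:
From the singleton clause (P), P = 1.
From the singleton clause (~R), R = 0.
From the singleton clause (Q), Q = 1.
From the singleton clause (~T), T = 0.
Every clause is now satisfied; U is unconstrained.
A satisfying assignment: P=1, Q=1, R=0, S=1, T=0, U=1.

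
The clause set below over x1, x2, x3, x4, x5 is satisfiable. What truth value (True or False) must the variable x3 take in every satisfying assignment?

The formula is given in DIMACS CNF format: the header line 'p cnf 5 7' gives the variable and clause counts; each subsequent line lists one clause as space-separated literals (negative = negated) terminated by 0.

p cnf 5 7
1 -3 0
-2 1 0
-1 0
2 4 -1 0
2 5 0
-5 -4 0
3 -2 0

Suppose x3 = True.
Unit clause (x1) forces x1 = True.
But (¬x1) is also a unit clause — contradiction.
So every satisfying assignment has x3 = False.

False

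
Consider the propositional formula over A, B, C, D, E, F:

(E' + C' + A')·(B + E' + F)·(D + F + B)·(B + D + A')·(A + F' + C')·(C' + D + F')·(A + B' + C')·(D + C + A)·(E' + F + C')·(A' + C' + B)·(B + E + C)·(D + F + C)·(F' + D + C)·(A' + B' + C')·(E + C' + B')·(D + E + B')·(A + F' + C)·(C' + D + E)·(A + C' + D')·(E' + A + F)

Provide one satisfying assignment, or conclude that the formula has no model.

Try E = 0.
Try B = 1.
The clause (C') is unit, so C = 0.
The clause (D) is unit, so D = 1.
Try A = 0.
The clause (F') is unit, so F = 0.
All clauses are satisfied.

A=0; B=1; C=0; D=1; E=0; F=0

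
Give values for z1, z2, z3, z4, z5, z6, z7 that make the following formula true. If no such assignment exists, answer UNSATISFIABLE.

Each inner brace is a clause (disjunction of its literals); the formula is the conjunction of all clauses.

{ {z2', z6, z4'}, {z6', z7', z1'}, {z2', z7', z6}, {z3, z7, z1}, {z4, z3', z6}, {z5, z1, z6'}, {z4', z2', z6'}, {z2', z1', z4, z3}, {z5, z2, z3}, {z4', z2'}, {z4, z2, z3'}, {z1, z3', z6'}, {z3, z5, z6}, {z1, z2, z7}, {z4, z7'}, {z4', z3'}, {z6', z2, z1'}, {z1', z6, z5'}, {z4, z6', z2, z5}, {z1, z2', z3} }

Case z4 = 1:
The clause (z2') is unit, so z2 = 0.
The clause (z3') is unit, so z3 = 0.
The clause (z5) is unit, so z5 = 1.
Case z7 = 1:
Case z6 = 1:
The clause (z1') is unit, so z1 = 0.
Every clause now holds.

z1: 0; z2: 0; z3: 0; z4: 1; z5: 1; z6: 1; z7: 1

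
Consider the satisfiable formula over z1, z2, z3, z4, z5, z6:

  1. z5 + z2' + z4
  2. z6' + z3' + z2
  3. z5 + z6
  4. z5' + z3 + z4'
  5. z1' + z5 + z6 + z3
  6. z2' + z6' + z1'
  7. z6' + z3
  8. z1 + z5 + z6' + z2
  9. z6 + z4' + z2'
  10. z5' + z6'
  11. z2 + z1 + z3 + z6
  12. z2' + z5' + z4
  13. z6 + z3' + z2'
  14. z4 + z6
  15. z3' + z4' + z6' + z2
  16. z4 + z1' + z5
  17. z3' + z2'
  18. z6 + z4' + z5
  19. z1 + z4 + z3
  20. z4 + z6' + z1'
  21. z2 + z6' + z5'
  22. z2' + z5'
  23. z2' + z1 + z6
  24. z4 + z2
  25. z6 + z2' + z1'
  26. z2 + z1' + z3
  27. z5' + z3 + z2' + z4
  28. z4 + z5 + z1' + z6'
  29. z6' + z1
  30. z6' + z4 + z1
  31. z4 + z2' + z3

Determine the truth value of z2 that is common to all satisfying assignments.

Suppose z2 = 1.
From the singleton clause (z3'), z3 = 0.
From the singleton clause (z6'), z6 = 0.
From the singleton clause (z5), z5 = 1.
Now (z5') is unsatisfied and unit — conflict.
So every satisfying assignment has z2 = False.

False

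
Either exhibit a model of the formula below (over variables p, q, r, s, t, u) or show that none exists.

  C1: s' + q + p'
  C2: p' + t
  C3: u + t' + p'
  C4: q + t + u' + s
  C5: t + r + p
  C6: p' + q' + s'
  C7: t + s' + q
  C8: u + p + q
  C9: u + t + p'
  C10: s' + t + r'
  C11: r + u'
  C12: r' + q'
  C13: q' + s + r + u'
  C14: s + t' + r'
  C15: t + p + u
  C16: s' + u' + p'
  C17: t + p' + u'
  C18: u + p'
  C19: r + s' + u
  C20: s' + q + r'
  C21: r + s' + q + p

p: 0, q: 1, r: 0, s: 0, t: 1, u: 0

Try p = 0.
Try t = 1.
Try u = 0.
The clause (q) is unit, so q = 1.
The clause (r') is unit, so r = 0.
The clause (s') is unit, so s = 0.
All clauses are satisfied.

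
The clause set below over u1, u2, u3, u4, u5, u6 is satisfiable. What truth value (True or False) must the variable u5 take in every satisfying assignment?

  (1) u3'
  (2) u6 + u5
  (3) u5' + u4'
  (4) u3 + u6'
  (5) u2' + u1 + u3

True

Suppose u5 = 0.
The clause (u3') is unit, so u3 = 0.
The clause (u6) is unit, so u6 = 1.
That conflicts with the unit clause (u6').
So every satisfying assignment has u5 = True.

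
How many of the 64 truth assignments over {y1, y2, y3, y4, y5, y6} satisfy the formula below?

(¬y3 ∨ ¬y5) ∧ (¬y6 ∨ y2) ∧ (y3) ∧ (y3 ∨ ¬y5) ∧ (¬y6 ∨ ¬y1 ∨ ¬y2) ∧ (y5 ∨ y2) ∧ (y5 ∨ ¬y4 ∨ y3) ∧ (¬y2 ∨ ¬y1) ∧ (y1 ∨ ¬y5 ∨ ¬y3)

4

There are 2^6 = 64 truth assignments over (y1, y2, y3, y4, y5, y6).
Split on y2. With y2 = True, the clauses containing y2 are satisfied and ¬y2 drops from the rest; 4 of the 2^5 = 32 assignments to the other variables satisfy what remains.
With y2 = False, by the same count on the reduced clause set, 0 assignments work.
(One model: y1=F, y2=T, y3=T, y4=F, y5=F, y6=F.)
Total: 4 + 0 = 4.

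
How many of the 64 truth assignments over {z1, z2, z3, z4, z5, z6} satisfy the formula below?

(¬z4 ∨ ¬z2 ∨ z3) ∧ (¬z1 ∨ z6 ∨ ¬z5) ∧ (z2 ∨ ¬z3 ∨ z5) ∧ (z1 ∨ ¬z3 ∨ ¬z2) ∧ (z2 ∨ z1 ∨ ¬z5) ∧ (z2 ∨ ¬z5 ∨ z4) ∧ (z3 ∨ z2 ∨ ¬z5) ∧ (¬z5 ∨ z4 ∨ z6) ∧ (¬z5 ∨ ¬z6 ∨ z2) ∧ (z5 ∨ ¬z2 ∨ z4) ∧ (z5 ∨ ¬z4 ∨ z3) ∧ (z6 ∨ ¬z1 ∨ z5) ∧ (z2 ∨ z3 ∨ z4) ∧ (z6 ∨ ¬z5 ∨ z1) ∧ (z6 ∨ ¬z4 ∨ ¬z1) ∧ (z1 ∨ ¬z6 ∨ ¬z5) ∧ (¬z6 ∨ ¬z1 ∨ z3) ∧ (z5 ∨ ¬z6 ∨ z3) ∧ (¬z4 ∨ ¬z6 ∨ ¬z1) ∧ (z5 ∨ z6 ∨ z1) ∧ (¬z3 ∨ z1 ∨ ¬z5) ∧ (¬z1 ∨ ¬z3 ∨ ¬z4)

1

There are 2^6 = 64 truth assignments over (z1, z2, z3, z4, z5, z6).
Split on z1. With z1 = True, the clauses containing z1 are satisfied and ¬z1 drops from the rest; 1 of the 2^5 = 32 assignments to the other variables satisfy what remains.
With z1 = False, by the same count on the reduced clause set, 0 assignments work.
(One model: z1=T, z2=T, z3=T, z4=F, z5=T, z6=T.)
Total: 1 + 0 = 1.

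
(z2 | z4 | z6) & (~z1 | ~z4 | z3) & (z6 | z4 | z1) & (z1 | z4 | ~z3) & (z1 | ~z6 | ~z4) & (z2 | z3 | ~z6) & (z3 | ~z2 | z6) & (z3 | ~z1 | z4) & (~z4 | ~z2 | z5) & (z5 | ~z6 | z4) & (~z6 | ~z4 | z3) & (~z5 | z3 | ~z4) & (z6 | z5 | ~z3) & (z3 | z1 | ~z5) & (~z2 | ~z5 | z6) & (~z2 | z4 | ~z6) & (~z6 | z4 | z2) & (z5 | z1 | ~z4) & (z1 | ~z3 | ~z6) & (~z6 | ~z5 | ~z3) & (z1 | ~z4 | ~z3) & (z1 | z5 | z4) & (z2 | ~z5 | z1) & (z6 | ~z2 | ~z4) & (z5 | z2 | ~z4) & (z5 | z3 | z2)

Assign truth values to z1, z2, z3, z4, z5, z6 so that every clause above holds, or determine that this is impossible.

z1 ↦ 1; z2 ↦ 0; z3 ↦ 1; z4 ↦ 1; z5 ↦ 1; z6 ↦ 0

Branch on z2: set z2 = 0.
Branch on z4: set z4 = 1.
Unit clause (z5) forces z5 = 1.
Unit clause (z3) forces z3 = 1.
Unit clause (~z6) forces z6 = 0.
Unit clause (z1) forces z1 = 1.
This assignment satisfies each clause.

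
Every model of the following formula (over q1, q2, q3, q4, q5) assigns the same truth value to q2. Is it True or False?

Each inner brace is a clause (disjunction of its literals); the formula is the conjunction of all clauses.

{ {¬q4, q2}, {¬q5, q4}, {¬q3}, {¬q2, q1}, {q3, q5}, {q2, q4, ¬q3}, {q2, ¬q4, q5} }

Suppose q2 = False.
Unit clause (¬q4) forces q4 = False.
Unit clause (¬q5) forces q5 = False.
Unit clause (¬q3) forces q3 = False.
But (q3) is also a unit clause — contradiction.
So every satisfying assignment has q2 = True.

True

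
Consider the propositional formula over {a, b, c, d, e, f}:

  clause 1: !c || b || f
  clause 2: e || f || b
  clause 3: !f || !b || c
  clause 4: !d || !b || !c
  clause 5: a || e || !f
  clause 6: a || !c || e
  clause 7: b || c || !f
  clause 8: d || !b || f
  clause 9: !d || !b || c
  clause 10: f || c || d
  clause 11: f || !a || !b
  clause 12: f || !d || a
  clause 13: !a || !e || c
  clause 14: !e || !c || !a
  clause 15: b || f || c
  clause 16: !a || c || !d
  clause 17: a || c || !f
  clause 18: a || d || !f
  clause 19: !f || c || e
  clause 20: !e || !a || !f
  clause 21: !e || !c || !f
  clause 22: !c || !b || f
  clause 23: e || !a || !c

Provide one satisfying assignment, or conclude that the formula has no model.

UNSATISFIABLE

Branch on c: set c = false.
Branch on f: set f = false.
Unit clause (d) forces d = true.
Unit clause (!b) forces b = false.
Now (b) is unsatisfied and unit — conflict.
That branch fails; take f = true instead.
Unit clause (!b) forces b = false.
Now (b) is unsatisfied and unit — conflict.
Neither f = true nor f = false works.
That branch fails; take c = true instead.
Branch on b: set b = true.
Unit clause (!d) forces d = false.
Unit clause (f) forces f = true.
Unit clause (a) forces a = true.
Unit clause (!e) forces e = false.
Now (e) is unsatisfied and unit — conflict.
That branch fails; take b = false instead.
Unit clause (f) forces f = true.
Unit clause (!e) forces e = false.
Unit clause (a) forces a = true.
Now (!a) is unsatisfied and unit — conflict.
Neither b = true nor b = false works.
Neither c = true nor c = false works.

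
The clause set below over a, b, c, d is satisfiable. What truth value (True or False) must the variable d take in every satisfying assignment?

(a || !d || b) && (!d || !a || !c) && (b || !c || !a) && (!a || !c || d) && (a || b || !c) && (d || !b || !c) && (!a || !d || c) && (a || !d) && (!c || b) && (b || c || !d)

Suppose d = true.
Unit clause (a) forces a = true.
Unit clause (!c) forces c = false.
But (c) is also a unit clause — contradiction.
So every satisfying assignment has d = False.

False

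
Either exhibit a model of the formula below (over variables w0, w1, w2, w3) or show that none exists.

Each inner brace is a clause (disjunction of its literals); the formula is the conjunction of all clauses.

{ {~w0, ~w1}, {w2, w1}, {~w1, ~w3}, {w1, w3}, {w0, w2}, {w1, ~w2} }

w0: 0, w1: 1, w2: 1, w3: 0

Branch on w0: set w0 = 0.
The clause (w2) is unit, so w2 = 1.
The clause (w1) is unit, so w1 = 1.
The clause (~w3) is unit, so w3 = 0.
All clauses are satisfied.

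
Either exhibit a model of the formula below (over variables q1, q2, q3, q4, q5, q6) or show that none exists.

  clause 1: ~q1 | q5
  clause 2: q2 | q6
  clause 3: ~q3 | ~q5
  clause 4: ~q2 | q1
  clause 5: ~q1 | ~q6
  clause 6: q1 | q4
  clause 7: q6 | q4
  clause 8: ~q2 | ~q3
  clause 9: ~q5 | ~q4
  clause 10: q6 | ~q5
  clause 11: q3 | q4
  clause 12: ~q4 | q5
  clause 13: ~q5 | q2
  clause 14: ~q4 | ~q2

UNSATISFIABLE

Case q1 = 0:
Unit clause (~q2) forces q2 = 0.
Unit clause (q6) forces q6 = 1.
Unit clause (q4) forces q4 = 1.
Unit clause (~q5) forces q5 = 0.
But (q5) is also a unit clause — contradiction.
Backtrack on q1: now try q1 = 1.
Unit clause (q5) forces q5 = 1.
Unit clause (~q3) forces q3 = 0.
Unit clause (~q6) forces q6 = 0.
But (q6) is also a unit clause — contradiction.
Neither q1 = 1 nor q1 = 0 works.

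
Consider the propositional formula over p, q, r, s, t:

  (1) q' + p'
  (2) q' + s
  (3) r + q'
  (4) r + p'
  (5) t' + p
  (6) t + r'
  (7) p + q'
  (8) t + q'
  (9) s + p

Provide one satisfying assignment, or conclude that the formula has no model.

p=1,  q=0,  r=1,  s=1,  t=1

Branch on q: set q = 0.
Branch on r: set r = 1.
The clause (t) is unit, so t = 1.
The clause (p) is unit, so p = 1.
All clauses hold; s can take either value.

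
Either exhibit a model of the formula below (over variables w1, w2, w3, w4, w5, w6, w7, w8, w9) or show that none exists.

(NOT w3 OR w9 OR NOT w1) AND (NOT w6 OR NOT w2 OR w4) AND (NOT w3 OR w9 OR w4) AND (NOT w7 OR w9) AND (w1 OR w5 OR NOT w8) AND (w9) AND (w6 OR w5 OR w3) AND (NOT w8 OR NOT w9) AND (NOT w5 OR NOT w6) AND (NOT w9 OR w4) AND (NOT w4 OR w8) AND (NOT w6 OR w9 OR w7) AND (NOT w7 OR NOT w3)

UNSATISFIABLE

Unit clause (w9) forces w9 = true.
Unit clause (NOT w8) forces w8 = false.
Unit clause (w4) forces w4 = true.
That conflicts with the unit clause (NOT w4).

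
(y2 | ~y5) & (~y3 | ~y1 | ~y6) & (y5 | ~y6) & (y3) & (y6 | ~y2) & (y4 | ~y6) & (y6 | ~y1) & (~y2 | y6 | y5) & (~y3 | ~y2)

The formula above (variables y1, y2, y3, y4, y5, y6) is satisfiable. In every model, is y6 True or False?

Suppose y6 = 1.
The clause (y5) is unit, so y5 = 1.
The clause (y2) is unit, so y2 = 1.
The clause (y3) is unit, so y3 = 1.
Now (~y3) is unsatisfied and unit — conflict.
So every satisfying assignment has y6 = False.

False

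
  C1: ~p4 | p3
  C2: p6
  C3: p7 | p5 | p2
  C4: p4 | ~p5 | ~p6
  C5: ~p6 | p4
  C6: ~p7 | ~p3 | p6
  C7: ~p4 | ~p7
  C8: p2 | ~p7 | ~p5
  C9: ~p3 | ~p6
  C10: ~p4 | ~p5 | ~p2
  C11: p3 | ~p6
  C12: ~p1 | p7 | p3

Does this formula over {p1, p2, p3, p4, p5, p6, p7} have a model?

No, unsatisfiable

(p6) alone gives p6 = 1.
(p4) alone gives p4 = 1.
(p3) alone gives p3 = 1.
That conflicts with the unit clause (~p3).
No assignment satisfies every clause.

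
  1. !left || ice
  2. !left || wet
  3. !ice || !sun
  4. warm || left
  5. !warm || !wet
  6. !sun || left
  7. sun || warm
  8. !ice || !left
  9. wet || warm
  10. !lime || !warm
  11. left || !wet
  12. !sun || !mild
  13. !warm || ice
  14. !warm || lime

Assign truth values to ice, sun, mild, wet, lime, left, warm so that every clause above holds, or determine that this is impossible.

Suppose left = false.
(warm) alone gives warm = true.
(!wet) alone gives wet = false.
(!sun) alone gives sun = false.
(!lime) alone gives lime = false.
That conflicts with the unit clause (lime).
That branch fails; take left = true instead.
(ice) alone gives ice = true.
That conflicts with the unit clause (!ice).
Either choice for left ends in contradiction.

UNSATISFIABLE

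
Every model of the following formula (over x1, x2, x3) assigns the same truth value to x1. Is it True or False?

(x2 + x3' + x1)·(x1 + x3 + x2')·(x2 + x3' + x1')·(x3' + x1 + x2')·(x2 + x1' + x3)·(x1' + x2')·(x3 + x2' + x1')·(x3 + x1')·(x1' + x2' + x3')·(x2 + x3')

False

Suppose x1 = 1.
Unit clause (x2') forces x2 = 0.
Unit clause (x3') forces x3 = 0.
But (x3) is also a unit clause — contradiction.
So every satisfying assignment has x1 = False.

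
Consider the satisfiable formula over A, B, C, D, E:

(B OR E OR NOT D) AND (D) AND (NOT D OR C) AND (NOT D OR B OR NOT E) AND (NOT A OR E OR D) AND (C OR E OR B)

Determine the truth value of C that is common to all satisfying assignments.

True

Suppose C = false.
Unit clause (D) forces D = true.
Now (NOT D) is unsatisfied and unit — conflict.
So every satisfying assignment has C = True.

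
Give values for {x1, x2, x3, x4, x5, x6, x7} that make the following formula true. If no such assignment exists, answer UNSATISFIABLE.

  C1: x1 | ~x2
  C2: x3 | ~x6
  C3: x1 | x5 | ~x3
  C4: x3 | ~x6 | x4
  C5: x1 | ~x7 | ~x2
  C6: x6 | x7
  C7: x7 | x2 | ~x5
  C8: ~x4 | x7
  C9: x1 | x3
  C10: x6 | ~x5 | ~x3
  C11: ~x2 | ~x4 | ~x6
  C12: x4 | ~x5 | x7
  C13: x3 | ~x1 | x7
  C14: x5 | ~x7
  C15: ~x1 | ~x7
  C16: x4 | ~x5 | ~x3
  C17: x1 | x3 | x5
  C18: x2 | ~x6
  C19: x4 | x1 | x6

x1: 1, x2: 1, x3: 1, x4: 0, x5: 0, x6: 1, x7: 0

Branch on x1: set x1 = 1.
Unit clause (~x7) forces x7 = 0.
Unit clause (x6) forces x6 = 1.
Unit clause (x3) forces x3 = 1.
Unit clause (~x4) forces x4 = 0.
Unit clause (~x5) forces x5 = 0.
Unit clause (x2) forces x2 = 1.
All clauses are satisfied.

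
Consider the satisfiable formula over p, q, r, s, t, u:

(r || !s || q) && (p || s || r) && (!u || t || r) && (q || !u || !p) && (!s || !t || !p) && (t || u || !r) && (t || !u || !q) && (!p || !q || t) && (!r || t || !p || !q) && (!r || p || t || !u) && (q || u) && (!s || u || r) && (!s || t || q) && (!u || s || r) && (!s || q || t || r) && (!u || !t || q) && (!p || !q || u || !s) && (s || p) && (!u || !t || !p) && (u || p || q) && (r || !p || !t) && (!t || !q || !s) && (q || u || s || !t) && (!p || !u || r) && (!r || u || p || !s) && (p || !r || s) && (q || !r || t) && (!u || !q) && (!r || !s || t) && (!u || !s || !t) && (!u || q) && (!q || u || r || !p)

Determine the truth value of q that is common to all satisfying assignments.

True

Suppose q = false.
From the singleton clause (u), u = true.
That conflicts with the unit clause (!u).
So every satisfying assignment has q = True.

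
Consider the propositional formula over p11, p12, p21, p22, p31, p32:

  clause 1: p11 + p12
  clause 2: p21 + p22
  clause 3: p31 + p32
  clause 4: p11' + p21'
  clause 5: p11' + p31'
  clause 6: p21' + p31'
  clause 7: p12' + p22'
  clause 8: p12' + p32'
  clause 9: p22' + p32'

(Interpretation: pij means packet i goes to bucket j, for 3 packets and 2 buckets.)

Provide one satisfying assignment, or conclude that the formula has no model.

Suppose p11 = 1.
The clause (p21') is unit, so p21 = 0.
The clause (p22) is unit, so p22 = 1.
The clause (p31') is unit, so p31 = 0.
The clause (p32) is unit, so p32 = 1.
Now (p32') is unsatisfied and unit — conflict.
That branch fails; take p11 = 0 instead.
The clause (p12) is unit, so p12 = 1.
The clause (p22') is unit, so p22 = 0.
The clause (p21) is unit, so p21 = 1.
The clause (p31') is unit, so p31 = 0.
The clause (p32) is unit, so p32 = 1.
Now (p32') is unsatisfied and unit — conflict.
Neither p11 = 1 nor p11 = 0 works.

UNSATISFIABLE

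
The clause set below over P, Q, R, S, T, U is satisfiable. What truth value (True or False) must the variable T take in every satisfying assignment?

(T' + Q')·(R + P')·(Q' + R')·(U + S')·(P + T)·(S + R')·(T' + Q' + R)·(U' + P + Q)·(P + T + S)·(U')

Suppose T = 0.
The clause (P) is unit, so P = 1.
The clause (R) is unit, so R = 1.
The clause (Q') is unit, so Q = 0.
The clause (S) is unit, so S = 1.
The clause (U) is unit, so U = 1.
But (U') is also a unit clause — contradiction.
So every satisfying assignment has T = True.

True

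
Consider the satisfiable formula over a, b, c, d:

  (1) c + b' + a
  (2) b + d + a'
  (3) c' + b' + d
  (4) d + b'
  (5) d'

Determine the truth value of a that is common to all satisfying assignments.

Suppose a = 1.
From the singleton clause (d'), d = 0.
From the singleton clause (b), b = 1.
That conflicts with the unit clause (b').
So every satisfying assignment has a = False.

False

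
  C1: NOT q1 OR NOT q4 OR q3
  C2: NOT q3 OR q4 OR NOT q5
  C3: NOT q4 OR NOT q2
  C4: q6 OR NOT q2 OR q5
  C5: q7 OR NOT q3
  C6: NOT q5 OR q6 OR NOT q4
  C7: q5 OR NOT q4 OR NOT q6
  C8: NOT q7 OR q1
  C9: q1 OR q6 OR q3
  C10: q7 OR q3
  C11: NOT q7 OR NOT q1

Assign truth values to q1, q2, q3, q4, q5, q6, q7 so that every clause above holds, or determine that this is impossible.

Suppose q4 = false.
Suppose q3 = false.
The clause (q7) is unit, so q7 = true.
The clause (q1) is unit, so q1 = true.
That conflicts with the unit clause (NOT q1).
Backtrack on q3: now try q3 = true.
The clause (NOT q5) is unit, so q5 = false.
The clause (q7) is unit, so q7 = true.
The clause (q1) is unit, so q1 = true.
That conflicts with the unit clause (NOT q1).
Either choice for q3 ends in contradiction.
Backtrack on q4: now try q4 = true.
The clause (NOT q2) is unit, so q2 = false.
Suppose q1 = false.
The clause (NOT q7) is unit, so q7 = false.
The clause (NOT q3) is unit, so q3 = false.
That conflicts with the unit clause (q3).
Backtrack on q1: now try q1 = true.
The clause (q3) is unit, so q3 = true.
The clause (q7) is unit, so q7 = true.
That conflicts with the unit clause (NOT q7).
Either choice for q1 ends in contradiction.
Either choice for q4 ends in contradiction.

UNSATISFIABLE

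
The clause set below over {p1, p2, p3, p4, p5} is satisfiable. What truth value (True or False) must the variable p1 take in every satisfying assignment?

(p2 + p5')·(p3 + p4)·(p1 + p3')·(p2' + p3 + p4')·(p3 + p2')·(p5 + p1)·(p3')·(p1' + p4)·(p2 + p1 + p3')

True

Suppose p1 = 0.
From the singleton clause (p3'), p3 = 0.
From the singleton clause (p4), p4 = 1.
From the singleton clause (p2'), p2 = 0.
From the singleton clause (p5'), p5 = 0.
But (p5) is also a unit clause — contradiction.
So every satisfying assignment has p1 = True.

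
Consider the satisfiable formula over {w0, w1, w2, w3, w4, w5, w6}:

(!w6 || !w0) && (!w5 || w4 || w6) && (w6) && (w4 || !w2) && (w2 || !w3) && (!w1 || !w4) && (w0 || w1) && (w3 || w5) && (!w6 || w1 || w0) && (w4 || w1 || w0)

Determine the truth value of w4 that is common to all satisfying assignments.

Suppose w4 = true.
(w6) alone gives w6 = true.
(!w0) alone gives w0 = false.
(!w1) alone gives w1 = false.
But (w1) is also a unit clause — contradiction.
So every satisfying assignment has w4 = False.

False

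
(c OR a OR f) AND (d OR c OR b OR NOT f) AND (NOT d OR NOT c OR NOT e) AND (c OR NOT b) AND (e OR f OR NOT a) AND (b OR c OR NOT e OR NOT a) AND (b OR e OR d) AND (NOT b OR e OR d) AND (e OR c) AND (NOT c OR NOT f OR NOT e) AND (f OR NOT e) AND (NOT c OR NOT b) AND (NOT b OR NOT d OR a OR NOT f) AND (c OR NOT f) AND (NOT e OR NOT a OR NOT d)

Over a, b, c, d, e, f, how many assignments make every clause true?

There are 2^6 = 64 truth assignments over (a, b, c, d, e, f).
Split on d. With d = true, the clauses containing d are satisfied and NOT d drops from the rest; 3 of the 2^5 = 32 assignments to the other variables satisfy what remains.
With d = false, by the same count on the reduced clause set, 0 assignments work.
(One model: a=F, b=F, c=T, d=T, e=F, f=F.)
Total: 3 + 0 = 3.

3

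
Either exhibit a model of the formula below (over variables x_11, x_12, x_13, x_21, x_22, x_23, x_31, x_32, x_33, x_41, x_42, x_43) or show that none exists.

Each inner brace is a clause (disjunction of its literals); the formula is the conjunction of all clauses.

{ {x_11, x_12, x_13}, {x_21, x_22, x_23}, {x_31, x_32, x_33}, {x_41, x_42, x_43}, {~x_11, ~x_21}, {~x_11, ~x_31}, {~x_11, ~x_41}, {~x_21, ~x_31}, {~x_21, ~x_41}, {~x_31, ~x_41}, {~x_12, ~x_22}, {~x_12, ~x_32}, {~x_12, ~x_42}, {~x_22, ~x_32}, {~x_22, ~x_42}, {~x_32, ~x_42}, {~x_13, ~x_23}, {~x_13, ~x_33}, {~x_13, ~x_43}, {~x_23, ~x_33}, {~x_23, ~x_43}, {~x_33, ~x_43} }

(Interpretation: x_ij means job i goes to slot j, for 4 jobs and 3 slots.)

UNSATISFIABLE

Try x_11 = 0.
Try x_12 = 1.
Unit clause (~x_22) forces x_22 = 0.
Unit clause (~x_32) forces x_32 = 0.
Unit clause (~x_42) forces x_42 = 0.
Try x_21 = 1.
Unit clause (~x_31) forces x_31 = 0.
Unit clause (x_33) forces x_33 = 1.
Unit clause (~x_41) forces x_41 = 0.
Unit clause (x_43) forces x_43 = 1.
That conflicts with the unit clause (~x_43).
Backtrack on x_21: now try x_21 = 0.
Unit clause (x_23) forces x_23 = 1.
Unit clause (~x_13) forces x_13 = 0.
Unit clause (~x_33) forces x_33 = 0.
Unit clause (x_31) forces x_31 = 1.
Unit clause (~x_41) forces x_41 = 0.
Unit clause (x_43) forces x_43 = 1.
That conflicts with the unit clause (~x_43).
Neither x_21 = 1 nor x_21 = 0 works.
Backtrack on x_12: now try x_12 = 0.
Unit clause (x_13) forces x_13 = 1.
Unit clause (~x_23) forces x_23 = 0.
Unit clause (~x_33) forces x_33 = 0.
Unit clause (~x_43) forces x_43 = 0.
Try x_21 = 1.
Unit clause (~x_31) forces x_31 = 0.
Unit clause (x_32) forces x_32 = 1.
Unit clause (~x_41) forces x_41 = 0.
Unit clause (x_42) forces x_42 = 1.
That conflicts with the unit clause (~x_42).
Backtrack on x_21: now try x_21 = 0.
Unit clause (x_22) forces x_22 = 1.
Unit clause (~x_32) forces x_32 = 0.
Unit clause (x_31) forces x_31 = 1.
Unit clause (~x_41) forces x_41 = 0.
Unit clause (x_42) forces x_42 = 1.
That conflicts with the unit clause (~x_42).
Neither x_21 = 1 nor x_21 = 0 works.
Neither x_12 = 1 nor x_12 = 0 works.
Backtrack on x_11: now try x_11 = 1.
Unit clause (~x_21) forces x_21 = 0.
Unit clause (~x_31) forces x_31 = 0.
Unit clause (~x_41) forces x_41 = 0.
Try x_22 = 1.
Unit clause (~x_12) forces x_12 = 0.
Unit clause (~x_32) forces x_32 = 0.
Unit clause (x_33) forces x_33 = 1.
Unit clause (~x_42) forces x_42 = 0.
Unit clause (x_43) forces x_43 = 1.
That conflicts with the unit clause (~x_43).
Backtrack on x_22: now try x_22 = 0.
Unit clause (x_23) forces x_23 = 1.
Unit clause (~x_13) forces x_13 = 0.
Unit clause (~x_33) forces x_33 = 0.
Unit clause (x_32) forces x_32 = 1.
Unit clause (~x_12) forces x_12 = 0.
Unit clause (~x_42) forces x_42 = 0.
Unit clause (x_43) forces x_43 = 1.
That conflicts with the unit clause (~x_43).
Neither x_22 = 1 nor x_22 = 0 works.
Neither x_11 = 1 nor x_11 = 0 works.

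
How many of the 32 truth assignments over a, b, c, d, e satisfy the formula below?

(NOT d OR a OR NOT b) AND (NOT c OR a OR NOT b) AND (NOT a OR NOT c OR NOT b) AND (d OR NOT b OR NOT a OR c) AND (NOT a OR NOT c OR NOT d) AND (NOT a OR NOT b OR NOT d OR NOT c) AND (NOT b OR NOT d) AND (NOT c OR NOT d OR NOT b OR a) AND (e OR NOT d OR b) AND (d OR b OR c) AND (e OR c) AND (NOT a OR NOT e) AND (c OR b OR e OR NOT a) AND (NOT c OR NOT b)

There are 2^5 = 32 truth assignments over (a, b, c, d, e).
Split on e. With e = true, the clauses containing e are satisfied and NOT e drops from the rest; 4 of the 2^4 = 16 assignments to the other variables satisfy what remains.
With e = false, by the same count on the reduced clause set, 2 assignments work.
Total: 4 + 2 = 6.

6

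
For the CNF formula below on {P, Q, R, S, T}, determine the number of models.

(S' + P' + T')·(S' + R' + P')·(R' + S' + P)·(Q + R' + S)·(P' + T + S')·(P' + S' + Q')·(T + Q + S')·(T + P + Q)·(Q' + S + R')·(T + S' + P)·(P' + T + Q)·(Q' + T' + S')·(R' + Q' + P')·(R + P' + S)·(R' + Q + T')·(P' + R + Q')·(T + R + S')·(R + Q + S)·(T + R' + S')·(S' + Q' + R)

There are 2^5 = 32 truth assignments over (P, Q, R, S, T).
Split on S. With S = 1, the clauses containing S are satisfied and S' drops from the rest; 1 of the 2^4 = 16 assignments to the other variables satisfy what remains.
With S = 0, by the same count on the reduced clause set, 2 assignments work.
Total: 1 + 2 = 3.

3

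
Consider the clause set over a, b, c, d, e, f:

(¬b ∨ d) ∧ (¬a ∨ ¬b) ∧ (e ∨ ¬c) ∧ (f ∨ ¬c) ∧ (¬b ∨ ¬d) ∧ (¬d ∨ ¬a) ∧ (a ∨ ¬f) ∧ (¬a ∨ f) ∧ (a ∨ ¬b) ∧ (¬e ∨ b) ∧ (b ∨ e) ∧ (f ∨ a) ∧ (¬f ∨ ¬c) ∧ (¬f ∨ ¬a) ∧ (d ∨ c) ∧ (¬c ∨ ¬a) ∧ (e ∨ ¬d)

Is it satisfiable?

Try b = False.
Unit clause (¬e) forces e = False.
Now (e) is unsatisfied and unit — conflict.
Backtrack on b: now try b = True.
Unit clause (d) forces d = True.
Now (¬d) is unsatisfied and unit — conflict.
Either choice for b ends in contradiction.
No assignment satisfies every clause.

No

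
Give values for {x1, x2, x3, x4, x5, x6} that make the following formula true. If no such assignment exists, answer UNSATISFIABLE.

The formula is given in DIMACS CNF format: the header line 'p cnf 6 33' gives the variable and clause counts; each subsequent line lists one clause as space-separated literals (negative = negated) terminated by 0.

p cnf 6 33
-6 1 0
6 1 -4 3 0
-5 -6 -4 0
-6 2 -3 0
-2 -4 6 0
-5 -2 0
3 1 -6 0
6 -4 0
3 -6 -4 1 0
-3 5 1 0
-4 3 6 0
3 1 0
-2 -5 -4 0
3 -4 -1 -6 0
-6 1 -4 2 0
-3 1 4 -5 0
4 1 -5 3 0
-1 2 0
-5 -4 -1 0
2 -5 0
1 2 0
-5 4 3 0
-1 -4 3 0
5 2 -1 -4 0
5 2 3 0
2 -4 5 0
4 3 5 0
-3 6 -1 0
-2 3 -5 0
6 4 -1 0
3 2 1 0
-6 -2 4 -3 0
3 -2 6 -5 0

Try x6 = True.
Unit clause (x1) forces x1 = True.
Unit clause (x2) forces x2 = True.
Unit clause (¬x5) forces x5 = False.
Try x3 = True.
Unit clause (x4) forces x4 = True.
This assignment satisfies each clause.

x1: True, x2: True, x3: True, x4: True, x5: False, x6: True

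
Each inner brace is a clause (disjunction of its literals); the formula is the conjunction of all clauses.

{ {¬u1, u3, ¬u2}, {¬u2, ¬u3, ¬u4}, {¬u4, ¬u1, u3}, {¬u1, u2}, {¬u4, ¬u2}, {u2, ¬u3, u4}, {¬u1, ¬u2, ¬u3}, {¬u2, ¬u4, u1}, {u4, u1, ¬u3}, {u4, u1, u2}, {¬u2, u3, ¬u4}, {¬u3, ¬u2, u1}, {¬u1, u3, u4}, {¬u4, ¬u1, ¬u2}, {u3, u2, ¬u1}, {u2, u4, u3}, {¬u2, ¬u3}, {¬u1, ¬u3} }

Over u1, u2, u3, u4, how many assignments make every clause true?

3

There are 2^4 = 16 truth assignments over (u1, u2, u3, u4).
Check each against the 18 clauses (columns in the order u1, u2, u3, u4):
  F F F F  ✗ fails (u4 ∨ u1 ∨ u2)
  F F F T  ✓ satisfies all
  F F T F  ✗ fails (u2 ∨ ¬u3 ∨ u4)
  F F T T  ✓ satisfies all
  F T F F  ✓ satisfies all
  F T F T  ✗ fails (¬u4 ∨ ¬u2)
  F T T F  ✗ fails (u4 ∨ u1 ∨ ¬u3)
  F T T T  ✗ fails (¬u2 ∨ ¬u3 ∨ ¬u4)
  T F F F  ✗ fails (¬u1 ∨ u2)
  T F F T  ✗ fails (¬u4 ∨ ¬u1 ∨ u3)
  T F T F  ✗ fails (¬u1 ∨ u2)
  T F T T  ✗ fails (¬u1 ∨ u2)
  T T F F  ✗ fails (¬u1 ∨ u3 ∨ ¬u2)
  T T F T  ✗ fails (¬u1 ∨ u3 ∨ ¬u2)
  T T T F  ✗ fails (¬u1 ∨ ¬u2 ∨ ¬u3)
  T T T T  ✗ fails (¬u2 ∨ ¬u3 ∨ ¬u4)
3 of the 16 rows are models.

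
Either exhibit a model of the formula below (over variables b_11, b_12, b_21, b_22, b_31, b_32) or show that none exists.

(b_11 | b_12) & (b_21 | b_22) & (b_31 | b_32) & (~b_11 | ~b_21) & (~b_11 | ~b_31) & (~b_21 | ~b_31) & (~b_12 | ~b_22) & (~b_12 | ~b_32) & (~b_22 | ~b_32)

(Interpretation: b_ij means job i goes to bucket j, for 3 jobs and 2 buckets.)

Case b_11 = 1:
Unit clause (~b_21) forces b_21 = 0.
Unit clause (b_22) forces b_22 = 1.
Unit clause (~b_31) forces b_31 = 0.
Unit clause (b_32) forces b_32 = 1.
But (~b_32) is also a unit clause — contradiction.
That branch fails; take b_11 = 0 instead.
Unit clause (b_12) forces b_12 = 1.
Unit clause (~b_22) forces b_22 = 0.
Unit clause (b_21) forces b_21 = 1.
Unit clause (~b_31) forces b_31 = 0.
Unit clause (b_32) forces b_32 = 1.
But (~b_32) is also a unit clause — contradiction.
Either choice for b_11 ends in contradiction.

UNSATISFIABLE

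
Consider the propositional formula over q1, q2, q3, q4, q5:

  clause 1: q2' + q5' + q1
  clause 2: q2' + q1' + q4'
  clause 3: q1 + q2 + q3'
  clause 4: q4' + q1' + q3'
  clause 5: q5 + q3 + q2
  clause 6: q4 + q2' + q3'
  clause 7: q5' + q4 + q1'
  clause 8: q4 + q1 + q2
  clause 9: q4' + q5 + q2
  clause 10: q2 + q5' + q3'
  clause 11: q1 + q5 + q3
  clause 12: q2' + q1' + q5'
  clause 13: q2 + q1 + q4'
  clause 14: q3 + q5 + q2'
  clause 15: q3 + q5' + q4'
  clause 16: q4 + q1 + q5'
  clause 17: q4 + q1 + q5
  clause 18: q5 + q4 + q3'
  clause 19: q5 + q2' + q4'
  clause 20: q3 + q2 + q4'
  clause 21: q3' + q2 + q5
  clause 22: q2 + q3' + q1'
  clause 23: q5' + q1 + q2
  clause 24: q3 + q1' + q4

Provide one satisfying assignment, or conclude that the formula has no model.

Branch on q2: set q2 = 0.
Branch on q1: set q1 = 1.
Unit clause (q3') forces q3 = 0.
Unit clause (q5) forces q5 = 1.
Unit clause (q4) forces q4 = 1.
Now (q4') is unsatisfied and unit — conflict.
So q1 must be the other value — set q1 = 0.
Unit clause (q3') forces q3 = 0.
Unit clause (q5) forces q5 = 1.
Now (q5') is unsatisfied and unit — conflict.
Both values of q1 lead to a conflict.
So q2 must be the other value — set q2 = 1.
Branch on q5: set q5 = 0.
Unit clause (q3) forces q3 = 1.
Unit clause (q4) forces q4 = 1.
Now (q4') is unsatisfied and unit — conflict.
So q5 must be the other value — set q5 = 1.
Unit clause (q1) forces q1 = 1.
Now (q1') is unsatisfied and unit — conflict.
Both values of q5 lead to a conflict.
Both values of q2 lead to a conflict.

UNSATISFIABLE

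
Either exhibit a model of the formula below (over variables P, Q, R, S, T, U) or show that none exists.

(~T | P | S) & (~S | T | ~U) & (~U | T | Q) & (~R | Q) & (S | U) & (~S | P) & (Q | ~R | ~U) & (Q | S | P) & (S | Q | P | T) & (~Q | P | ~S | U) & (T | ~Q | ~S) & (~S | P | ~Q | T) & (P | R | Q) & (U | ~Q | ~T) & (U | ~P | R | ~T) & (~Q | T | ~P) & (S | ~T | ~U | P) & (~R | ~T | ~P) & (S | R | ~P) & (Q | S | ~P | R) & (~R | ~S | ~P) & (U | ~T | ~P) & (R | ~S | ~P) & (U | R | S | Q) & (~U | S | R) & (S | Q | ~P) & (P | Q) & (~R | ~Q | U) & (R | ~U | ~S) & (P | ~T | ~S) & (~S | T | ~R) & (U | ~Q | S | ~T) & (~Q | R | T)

P ↦ 0,  Q ↦ 1,  R ↦ 1,  S ↦ 0,  T ↦ 0,  U ↦ 1

Try R = 1.
Unit clause (Q) forces Q = 1.
Unit clause (U) forces U = 1.
Try S = 0.
Try T = 0.
Unit clause (~P) forces P = 0.
All clauses are satisfied.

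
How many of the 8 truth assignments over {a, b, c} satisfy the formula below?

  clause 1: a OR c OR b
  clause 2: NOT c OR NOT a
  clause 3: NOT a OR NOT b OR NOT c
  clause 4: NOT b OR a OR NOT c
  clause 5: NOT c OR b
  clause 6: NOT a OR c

1

There are 2^3 = 8 truth assignments over (a, b, c).
Split on b. With b = true, the clauses containing b are satisfied and NOT b drops from the rest; 1 of the 2^2 = 4 assignments to the other variables satisfy what remains.
With b = false, by the same count on the reduced clause set, 0 assignments work.
(One model: a=F, b=T, c=F.)
Total: 1 + 0 = 1.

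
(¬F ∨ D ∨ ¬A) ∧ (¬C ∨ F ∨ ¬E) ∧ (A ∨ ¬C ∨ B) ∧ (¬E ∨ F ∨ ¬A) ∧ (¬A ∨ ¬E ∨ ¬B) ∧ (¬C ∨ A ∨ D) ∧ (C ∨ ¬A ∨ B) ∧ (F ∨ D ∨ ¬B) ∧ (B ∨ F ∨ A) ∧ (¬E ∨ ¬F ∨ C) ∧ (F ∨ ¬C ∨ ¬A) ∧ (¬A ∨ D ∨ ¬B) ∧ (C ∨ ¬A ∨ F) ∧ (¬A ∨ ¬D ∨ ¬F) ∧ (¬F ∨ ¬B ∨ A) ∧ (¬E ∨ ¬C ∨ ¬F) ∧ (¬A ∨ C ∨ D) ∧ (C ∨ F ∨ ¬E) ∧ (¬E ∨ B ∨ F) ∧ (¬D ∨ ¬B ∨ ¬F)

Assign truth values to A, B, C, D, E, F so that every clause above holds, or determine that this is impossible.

Branch on F: set F = True.
Branch on D: set D = True.
(¬A) alone gives A = False.
(¬B) alone gives B = False.
(¬C) alone gives C = False.
(¬E) alone gives E = False.
All clauses are satisfied.

A ↦ False, B ↦ False, C ↦ False, D ↦ True, E ↦ False, F ↦ True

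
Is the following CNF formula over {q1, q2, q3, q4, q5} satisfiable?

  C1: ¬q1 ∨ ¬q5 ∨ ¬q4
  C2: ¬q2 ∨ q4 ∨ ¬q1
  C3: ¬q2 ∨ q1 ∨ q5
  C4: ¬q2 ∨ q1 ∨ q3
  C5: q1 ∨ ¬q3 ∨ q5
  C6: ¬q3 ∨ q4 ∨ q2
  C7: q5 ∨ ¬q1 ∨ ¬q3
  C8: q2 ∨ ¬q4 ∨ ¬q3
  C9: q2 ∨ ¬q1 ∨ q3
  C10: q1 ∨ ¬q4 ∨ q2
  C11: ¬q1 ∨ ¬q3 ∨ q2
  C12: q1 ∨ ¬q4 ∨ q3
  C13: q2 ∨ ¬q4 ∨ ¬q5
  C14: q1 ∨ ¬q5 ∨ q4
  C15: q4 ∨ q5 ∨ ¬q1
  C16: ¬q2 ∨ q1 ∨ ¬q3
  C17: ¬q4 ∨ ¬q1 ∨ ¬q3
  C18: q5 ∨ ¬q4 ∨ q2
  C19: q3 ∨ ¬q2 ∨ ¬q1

Yes

Case q1 = False:
Case q2 = False:
Unit clause (¬q4) forces q4 = False.
Unit clause (¬q3) forces q3 = False.
Unit clause (¬q5) forces q5 = False.
All clauses are satisfied.
A satisfying assignment: q1 ↦ False,  q2 ↦ False,  q3 ↦ False,  q4 ↦ False,  q5 ↦ False.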